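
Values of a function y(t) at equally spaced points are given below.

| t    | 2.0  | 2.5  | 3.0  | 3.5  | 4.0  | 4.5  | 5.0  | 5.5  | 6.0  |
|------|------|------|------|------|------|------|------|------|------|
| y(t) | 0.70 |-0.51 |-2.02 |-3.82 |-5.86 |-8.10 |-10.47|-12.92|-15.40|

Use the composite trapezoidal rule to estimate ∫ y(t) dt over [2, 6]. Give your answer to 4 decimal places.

-25.5250

h = 0.5, n = 8.
(h/2)·[y₀ + 2y₁ + 2y₂ + 2y₃ + 2y₄ + 2y₅ + 2y₆ + 2y₇ + y₈] = 0.25·(-102.10) = -25.5250.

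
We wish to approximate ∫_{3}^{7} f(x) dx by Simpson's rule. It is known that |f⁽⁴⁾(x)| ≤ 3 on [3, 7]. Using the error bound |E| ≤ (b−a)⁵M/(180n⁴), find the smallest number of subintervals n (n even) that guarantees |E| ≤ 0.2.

Need 3072/(180n⁴) ≤ 0.2.
n⁴ ≥ 3072/(180·0.2) = 85.3333 ⇒ n ≥ 3.0393, so the smallest even n is 4. (n must be even for Simpson's rule.)

4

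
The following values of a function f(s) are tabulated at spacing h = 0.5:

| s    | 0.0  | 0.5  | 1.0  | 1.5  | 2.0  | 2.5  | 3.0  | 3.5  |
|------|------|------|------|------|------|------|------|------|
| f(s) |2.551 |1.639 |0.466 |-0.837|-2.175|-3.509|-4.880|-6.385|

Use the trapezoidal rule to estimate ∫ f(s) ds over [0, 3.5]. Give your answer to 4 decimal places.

-5.6065

h = 0.5, n = 7.
(h/2)·[y₀ + 2y₁ + 2y₂ + 2y₃ + 2y₄ + 2y₅ + 2y₆ + y₇] = 0.25·(-22.426) = -5.6065.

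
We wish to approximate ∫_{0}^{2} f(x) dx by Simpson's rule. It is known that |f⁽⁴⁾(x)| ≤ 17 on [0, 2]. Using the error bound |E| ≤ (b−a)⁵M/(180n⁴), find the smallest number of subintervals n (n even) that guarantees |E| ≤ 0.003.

6

Need 544/(180n⁴) ≤ 0.003.
n⁴ ≥ 544/(180·0.003) = 1007.41 ⇒ n ≥ 5.6338, so the smallest even n is 6. (n must be even for Simpson's rule.)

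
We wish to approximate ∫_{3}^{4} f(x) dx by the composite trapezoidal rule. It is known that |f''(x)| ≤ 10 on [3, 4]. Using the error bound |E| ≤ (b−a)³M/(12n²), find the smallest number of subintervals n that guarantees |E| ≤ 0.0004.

Need 10/(12n²) ≤ 0.0004.
n² ≥ 10/(12·0.0004) = 2083.33 ⇒ n ≥ 45.6435, so the smallest n is 46.

46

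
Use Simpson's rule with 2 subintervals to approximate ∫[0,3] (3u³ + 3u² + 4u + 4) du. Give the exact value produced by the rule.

117.75

h = (3 − 0)/2 = 1.5.
Nodes u₀,…,u₂ = 0, 1.5, 3.
f(u) = 3u³ + 3u² + 4u + 4: f₀=4, f₁=26.875, f₂=124.
(h/3)·[f₀ + 4f₁ + f₂] = 0.5·(235.5) = 117.75.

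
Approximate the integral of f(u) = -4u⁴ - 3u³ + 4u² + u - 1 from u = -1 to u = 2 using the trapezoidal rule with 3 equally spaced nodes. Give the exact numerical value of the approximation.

-52.6875

h = (2 − (-1))/2 = 1.5.
Nodes u₀,…,u₂ = -1, 0.5, 2.
f(u) = -4u⁴ - 3u³ + 4u² + u - 1: f₀=1, f₁=-0.125, f₂=-71.
(h/2)·[f₀ + 2f₁ + f₂] = 0.75·(-70.25) = -52.6875.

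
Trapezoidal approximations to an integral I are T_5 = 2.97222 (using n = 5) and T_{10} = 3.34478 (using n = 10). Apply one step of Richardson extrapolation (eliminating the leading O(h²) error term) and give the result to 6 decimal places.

3.468967

R = (4·T_{10} − T_5) / 3 = (4·3.34478 − 2.97222)/3 = (10.40690)/3 = 3.468967.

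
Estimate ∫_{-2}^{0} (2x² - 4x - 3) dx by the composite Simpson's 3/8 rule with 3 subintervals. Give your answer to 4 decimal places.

h = (0 − (-2))/3 = 0.666667.
Nodes x₀,…,x₃ = -2, -1.333333, -0.666667, 0.
f(x) = 2x² - 4x - 3: f₀=13, f₁=5.888889, f₂=0.555556, f₃=-3.
(3h/8)·[f₀ + 3f₁ + 3f₂ + f₃] = 0.25·(29.333333) = 7.3333.

7.3333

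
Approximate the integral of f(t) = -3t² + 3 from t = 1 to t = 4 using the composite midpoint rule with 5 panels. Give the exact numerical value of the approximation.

h = (4 − 1)/5 = 0.6.
Midpoints m₁,…,m₅ = 1.3, 1.9, 2.5, 3.1, 3.7.
f(m₁)=-2.07, f(m₂)=-7.83, f(m₃)=-15.75, f(m₄)=-25.83, f(m₅)=-38.07.
h·[f(m₁) + f(m₂) + f(m₃) + f(m₄) + f(m₅)] = 0.6·(-89.55) = -53.73.

-53.73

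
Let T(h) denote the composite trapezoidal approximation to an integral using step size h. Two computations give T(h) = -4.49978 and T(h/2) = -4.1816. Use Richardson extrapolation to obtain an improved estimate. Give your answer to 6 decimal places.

-4.075540

R = (4·T(h/2) − T(h)) / 3 = (4·(-4.1816) − (-4.49978))/3 = (-12.22662)/3 = -4.075540.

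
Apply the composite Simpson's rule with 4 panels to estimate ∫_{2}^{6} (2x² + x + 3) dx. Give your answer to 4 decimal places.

h = (6 − 2)/4 = 1.
Nodes x₀,…,x₄ = 2, 3, 4, 5, 6.
f(x) = 2x² + x + 3: f₀=13, f₁=24, f₂=39, f₃=58, f₄=81.
(h/3)·[f₀ + 4f₁ + 2f₂ + 4f₃ + f₄] = 0.333333·(500) = 166.6667.

166.6667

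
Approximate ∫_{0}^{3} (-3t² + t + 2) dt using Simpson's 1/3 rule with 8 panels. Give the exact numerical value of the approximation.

-16.5

h = (3 − 0)/8 = 0.375.
Nodes t₀,…,t₈ = 0, 0.375, 0.75, 1.125, 1.5, 1.875, 2.25, 2.625, 3.
f(t) = -3t² + t + 2: f₀=2, f₁=1.953125, f₂=1.0625, f₃=-0.671875, f₄=-3.25, f₅=-6.671875, f₆=-10.9375, f₇=-16.046875, f₈=-22.
(h/3)·[f₀ + 4f₁ + 2f₂ + 4f₃ + 2f₄ + 4f₅ + 2f₆ + 4f₇ + f₈] = 0.125·(-132) = -16.5.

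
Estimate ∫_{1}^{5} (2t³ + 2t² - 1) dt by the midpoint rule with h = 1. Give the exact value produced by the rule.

384

h = (5 − 1)/4 = 1.
Midpoints m₁,…,m₄ = 1.5, 2.5, 3.5, 4.5.
f(m₁)=10.25, f(m₂)=42.75, f(m₃)=109.25, f(m₄)=221.75.
h·[f(m₁) + f(m₂) + f(m₃) + f(m₄)] = 1·(384) = 384.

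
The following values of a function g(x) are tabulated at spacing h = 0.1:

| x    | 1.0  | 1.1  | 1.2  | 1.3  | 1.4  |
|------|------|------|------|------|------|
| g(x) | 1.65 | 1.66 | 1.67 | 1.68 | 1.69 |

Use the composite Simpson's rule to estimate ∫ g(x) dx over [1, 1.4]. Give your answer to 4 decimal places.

h = 0.1, n = 4.
(h/3)·[y₀ + 4y₁ + 2y₂ + 4y₃ + y₄] = 0.033333·(20.04) = 0.6680.

0.6680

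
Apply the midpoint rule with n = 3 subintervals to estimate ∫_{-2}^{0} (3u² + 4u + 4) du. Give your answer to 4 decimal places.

7.7778

h = (0 − (-2))/3 = 0.666667.
Midpoints m₁,…,m₃ = -1.666667, -1, -0.333333.
f(m₁)=5.666667, f(m₂)=3, f(m₃)=3.
h·[f(m₁) + f(m₂) + f(m₃)] = 0.666667·(11.666667) = 7.7778.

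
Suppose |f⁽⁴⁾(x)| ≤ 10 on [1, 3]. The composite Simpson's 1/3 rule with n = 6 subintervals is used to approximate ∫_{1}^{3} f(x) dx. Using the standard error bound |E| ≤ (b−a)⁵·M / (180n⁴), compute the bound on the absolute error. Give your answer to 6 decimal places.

0.001372

|E| ≤ (2)⁵·10 / (180·6⁴) = 320/233280 = 0.001372.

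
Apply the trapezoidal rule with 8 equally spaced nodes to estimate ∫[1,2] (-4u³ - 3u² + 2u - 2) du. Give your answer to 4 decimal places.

-21.0714

h = (2 − 1)/7 = 0.142857.
Nodes u₀,…,u₇ = 1, 1.142857, 1.285714, 1.428571, 1.571429, 1.714286, 1.857143, 2.
f(u) = -4u³ - 3u² + 2u - 2: f₀=-7, f₁=-9.603499, f₂=-12.889213, f₃=-16.927114, f₄=-21.787172, f₅=-27.539359, f₆=-34.253644, f₇=-42.
(h/2)·[f₀ + 2f₁ + 2f₂ + 2f₃ + 2f₄ + 2f₅ + 2f₆ + f₇] = 0.071429·(-295) = -21.0714.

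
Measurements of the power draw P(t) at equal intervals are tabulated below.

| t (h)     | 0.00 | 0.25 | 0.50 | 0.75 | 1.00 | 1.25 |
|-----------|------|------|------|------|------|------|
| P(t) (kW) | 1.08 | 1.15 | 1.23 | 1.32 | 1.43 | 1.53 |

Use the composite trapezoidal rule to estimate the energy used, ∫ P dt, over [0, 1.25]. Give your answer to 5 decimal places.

1.60875

h = 0.25, n = 5.
(h/2)·[y₀ + 2y₁ + 2y₂ + 2y₃ + 2y₄ + y₅] = 0.125·(12.87) = 1.60875.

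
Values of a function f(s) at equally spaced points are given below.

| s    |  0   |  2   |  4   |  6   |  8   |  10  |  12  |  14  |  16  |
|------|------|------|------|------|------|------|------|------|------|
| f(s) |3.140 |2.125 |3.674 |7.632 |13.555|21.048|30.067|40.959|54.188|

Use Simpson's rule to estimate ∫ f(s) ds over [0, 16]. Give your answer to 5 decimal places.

h = 2, n = 8.
(h/3)·[y₀ + 4y₁ + 2y₂ + 4y₃ + 2y₄ + 4y₅ + 2y₆ + 4y₇ + y₈] = 0.666667·(438.976) = 292.65067.

292.65067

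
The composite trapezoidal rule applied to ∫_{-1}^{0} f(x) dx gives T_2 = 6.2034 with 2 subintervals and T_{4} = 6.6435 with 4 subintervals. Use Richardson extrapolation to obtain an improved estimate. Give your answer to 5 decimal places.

6.79020

R = (4·T_{4} − T_2) / 3 = (4·6.6435 − 6.2034)/3 = (20.3706)/3 = 6.79020.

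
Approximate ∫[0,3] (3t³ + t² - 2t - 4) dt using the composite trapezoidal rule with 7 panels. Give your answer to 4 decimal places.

h = (3 − 0)/7 = 0.428571.
Nodes t₀,…,t₇ = 0, 0.428571, 0.857143, 1.285714, 1.714286, 2.142857, 2.571429, 3.
f(t) = 3t³ + t² - 2t - 4: f₀=-4, f₁=-4.437318, f₂=-3.090379, f₃=1.457726, f₄=10.623907, f₅=25.825073, f₆=48.478134, f₇=80.
(h/2)·[f₀ + 2f₁ + 2f₂ + 2f₃ + 2f₄ + 2f₅ + 2f₆ + f₇] = 0.214286·(233.714286) = 50.0816.

50.0816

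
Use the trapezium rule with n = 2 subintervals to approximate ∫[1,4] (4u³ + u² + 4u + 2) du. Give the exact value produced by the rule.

h = (4 − 1)/2 = 1.5.
Nodes u₀,…,u₂ = 1, 2.5, 4.
f(u) = 4u³ + u² + 4u + 2: f₀=11, f₁=80.75, f₂=290.
(h/2)·[f₀ + 2f₁ + f₂] = 0.75·(462.5) = 346.875.

346.875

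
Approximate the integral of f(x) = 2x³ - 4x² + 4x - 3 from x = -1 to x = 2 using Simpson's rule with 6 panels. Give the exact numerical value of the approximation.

h = (2 − (-1))/6 = 0.5.
Nodes x₀,…,x₆ = -1, -0.5, 0, 0.5, 1, 1.5, 2.
f(x) = 2x³ - 4x² + 4x - 3: f₀=-13, f₁=-6.25, f₂=-3, f₃=-1.75, f₄=-1, f₅=0.75, f₆=5.
(h/3)·[f₀ + 4f₁ + 2f₂ + 4f₃ + 2f₄ + 4f₅ + f₆] = 0.166667·(-45) = -7.5.

-7.5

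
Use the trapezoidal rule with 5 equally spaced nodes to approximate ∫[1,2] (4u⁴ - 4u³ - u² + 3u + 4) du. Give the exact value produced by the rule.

h = (2 − 1)/4 = 0.25.
Nodes u₀,…,u₄ = 1, 1.25, 1.5, 1.75, 2.
f(u) = 4u⁴ - 4u³ - u² + 3u + 4: f₀=6, f₁=8.140625, f₂=13, f₃=22.265625, f₄=38.
(h/2)·[f₀ + 2f₁ + 2f₂ + 2f₃ + f₄] = 0.125·(130.8125) = 16.3515625.

16.3515625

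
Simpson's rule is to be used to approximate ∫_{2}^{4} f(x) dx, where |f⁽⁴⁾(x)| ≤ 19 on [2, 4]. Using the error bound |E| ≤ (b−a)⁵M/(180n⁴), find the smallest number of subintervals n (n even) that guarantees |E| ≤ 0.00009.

Need 608/(180n⁴) ≤ 0.00009.
n⁴ ≥ 608/(180·0.00009) = 37530.9 ⇒ n ≥ 13.9187, so the smallest even n is 14. (n must be even for Simpson's rule.)

14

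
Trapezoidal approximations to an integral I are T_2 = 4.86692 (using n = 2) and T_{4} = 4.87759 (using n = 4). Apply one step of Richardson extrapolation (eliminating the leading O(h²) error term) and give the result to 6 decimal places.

R = (4·T_{4} − T_2) / 3 = (4·4.87759 − 4.86692)/3 = (14.64344)/3 = 4.881147.

4.881147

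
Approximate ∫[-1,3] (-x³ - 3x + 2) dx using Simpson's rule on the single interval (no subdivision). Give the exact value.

S = (b−a)/6 · [f(-1) + 4f(1) + f(3)] = 0.666667·[6 + 4·(-2) + (-34)] = -24.

-24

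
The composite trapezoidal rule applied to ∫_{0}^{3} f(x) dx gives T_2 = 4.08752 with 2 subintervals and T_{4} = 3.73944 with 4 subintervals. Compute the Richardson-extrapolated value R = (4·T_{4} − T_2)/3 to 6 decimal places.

3.623413

R = (4·T_{4} − T_2) / 3 = (4·3.73944 − 4.08752)/3 = (10.87024)/3 = 3.623413.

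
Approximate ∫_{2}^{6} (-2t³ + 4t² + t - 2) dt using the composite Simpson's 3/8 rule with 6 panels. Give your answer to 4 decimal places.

-354.6667

h = (6 − 2)/6 = 0.666667.
Nodes t₀,…,t₆ = 2, 2.666667, 3.333333, 4, 4.666667, 5.333333, 6.
f(t) = -2t³ + 4t² + t - 2: f₀=0, f₁=-8.814815, f₂=-28.296296, f₃=-62, f₄=-113.481481, f₅=-186.296296, f₆=-284.
(3h/8)·[f₀ + 3f₁ + 3f₂ + 2f₃ + 3f₄ + 3f₅ + f₆] = 0.25·(-1418.666667) = -354.6667.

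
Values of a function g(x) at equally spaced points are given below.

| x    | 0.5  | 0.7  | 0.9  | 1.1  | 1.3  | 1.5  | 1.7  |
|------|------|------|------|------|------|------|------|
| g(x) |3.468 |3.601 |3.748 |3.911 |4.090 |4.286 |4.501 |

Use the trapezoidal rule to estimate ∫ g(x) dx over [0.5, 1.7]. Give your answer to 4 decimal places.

h = 0.2, n = 6.
(h/2)·[y₀ + 2y₁ + 2y₂ + 2y₃ + 2y₄ + 2y₅ + y₆] = 0.1·(47.241) = 4.7241.

4.7241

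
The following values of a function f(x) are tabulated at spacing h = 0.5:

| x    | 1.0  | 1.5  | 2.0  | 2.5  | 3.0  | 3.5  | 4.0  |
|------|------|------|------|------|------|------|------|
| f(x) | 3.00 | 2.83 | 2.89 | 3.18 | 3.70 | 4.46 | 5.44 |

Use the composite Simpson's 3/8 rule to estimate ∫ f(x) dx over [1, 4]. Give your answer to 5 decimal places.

10.58250

h = 0.5, n = 6.
(3h/8)·[y₀ + 3y₁ + 3y₂ + 2y₃ + 3y₄ + 3y₅ + y₆] = 0.1875·(56.44) = 10.58250.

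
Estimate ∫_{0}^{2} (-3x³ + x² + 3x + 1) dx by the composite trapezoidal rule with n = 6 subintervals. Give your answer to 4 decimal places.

-1.6296

h = (2 − 0)/6 = 0.333333.
Nodes x₀,…,x₆ = 0, 0.333333, 0.666667, 1, 1.333333, 1.666667, 2.
f(x) = -3x³ + x² + 3x + 1: f₀=1, f₁=2, f₂=2.555556, f₃=2, f₄=-0.333333, f₅=-5.111111, f₆=-13.
(h/2)·[f₀ + 2f₁ + 2f₂ + 2f₃ + 2f₄ + 2f₅ + f₆] = 0.166667·(-9.777778) = -1.6296.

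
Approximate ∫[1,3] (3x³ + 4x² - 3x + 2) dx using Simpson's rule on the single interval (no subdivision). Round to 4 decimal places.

86.6667

S = (b−a)/6 · [f(1) + 4f(2) + f(3)] = 0.333333·[6 + 4·36 + 110] = 86.6667.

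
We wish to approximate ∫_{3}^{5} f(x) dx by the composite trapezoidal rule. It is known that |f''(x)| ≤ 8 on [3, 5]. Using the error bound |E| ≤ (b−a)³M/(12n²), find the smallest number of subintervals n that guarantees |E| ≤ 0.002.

52

Need 64/(12n²) ≤ 0.002.
n² ≥ 64/(12·0.002) = 2666.67 ⇒ n ≥ 51.6398, so the smallest n is 52.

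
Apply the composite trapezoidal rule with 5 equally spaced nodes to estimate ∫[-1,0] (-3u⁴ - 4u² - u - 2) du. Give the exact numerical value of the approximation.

h = (0 − (-1))/4 = 0.25.
Nodes u₀,…,u₄ = -1, -0.75, -0.5, -0.25, 0.
f(u) = -3u⁴ - 4u² - u - 2: f₀=-8, f₁=-4.44921875, f₂=-2.6875, f₃=-2.01171875, f₄=-2.
(h/2)·[f₀ + 2f₁ + 2f₂ + 2f₃ + f₄] = 0.125·(-28.296875) = -3.537109375.

-3.537109375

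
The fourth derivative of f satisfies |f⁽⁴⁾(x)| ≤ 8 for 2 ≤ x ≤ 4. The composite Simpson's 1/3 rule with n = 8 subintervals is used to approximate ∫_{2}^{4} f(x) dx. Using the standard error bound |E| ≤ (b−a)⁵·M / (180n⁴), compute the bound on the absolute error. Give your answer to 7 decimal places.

0.0003472

|E| ≤ (2)⁵·8 / (180·8⁴) = 256/737280 = 0.0003472.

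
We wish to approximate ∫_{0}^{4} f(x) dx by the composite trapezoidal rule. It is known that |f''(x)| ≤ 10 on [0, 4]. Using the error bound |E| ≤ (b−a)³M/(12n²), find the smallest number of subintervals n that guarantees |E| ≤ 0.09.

25

Need 640/(12n²) ≤ 0.09.
n² ≥ 640/(12·0.09) = 592.593 ⇒ n ≥ 24.3432, so the smallest n is 25.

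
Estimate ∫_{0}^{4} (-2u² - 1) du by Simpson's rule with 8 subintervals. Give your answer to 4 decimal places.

h = (4 − 0)/8 = 0.5.
Nodes u₀,…,u₈ = 0, 0.5, 1, 1.5, 2, 2.5, 3, 3.5, 4.
f(u) = -2u² - 1: f₀=-1, f₁=-1.5, f₂=-3, f₃=-5.5, f₄=-9, f₅=-13.5, f₆=-19, f₇=-25.5, f₈=-33.
(h/3)·[f₀ + 4f₁ + 2f₂ + 4f₃ + 2f₄ + 4f₅ + 2f₆ + 4f₇ + f₈] = 0.166667·(-280) = -46.6667.

-46.6667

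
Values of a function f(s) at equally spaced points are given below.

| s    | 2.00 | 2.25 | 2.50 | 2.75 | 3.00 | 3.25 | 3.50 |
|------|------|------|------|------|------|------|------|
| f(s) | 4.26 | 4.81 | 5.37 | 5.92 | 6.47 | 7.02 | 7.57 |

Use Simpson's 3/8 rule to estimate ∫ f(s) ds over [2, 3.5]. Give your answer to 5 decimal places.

h = 0.25, n = 6.
(3h/8)·[y₀ + 3y₁ + 3y₂ + 2y₃ + 3y₄ + 3y₅ + y₆] = 0.09375·(94.68) = 8.87625.

8.87625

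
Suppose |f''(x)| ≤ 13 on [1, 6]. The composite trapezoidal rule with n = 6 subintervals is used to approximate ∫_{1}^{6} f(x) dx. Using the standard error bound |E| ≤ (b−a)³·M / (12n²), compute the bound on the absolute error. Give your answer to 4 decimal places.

3.7616

|E| ≤ (5)³·13 / (12·6²) = 1625/432 = 3.7616.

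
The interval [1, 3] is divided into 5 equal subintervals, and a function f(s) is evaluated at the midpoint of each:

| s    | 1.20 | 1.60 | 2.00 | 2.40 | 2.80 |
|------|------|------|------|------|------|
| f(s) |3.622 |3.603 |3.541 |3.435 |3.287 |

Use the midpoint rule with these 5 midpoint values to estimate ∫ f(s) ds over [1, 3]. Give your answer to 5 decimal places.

6.99520

h = 0.4, n = 5.
h·[y(m₁) + y(m₂) + y(m₃) + y(m₄) + y(m₅)] = 0.4·(17.488) = 6.99520.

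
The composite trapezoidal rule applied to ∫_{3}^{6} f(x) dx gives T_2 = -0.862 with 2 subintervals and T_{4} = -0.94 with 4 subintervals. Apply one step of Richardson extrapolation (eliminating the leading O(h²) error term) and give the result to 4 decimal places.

R = (4·T_{4} − T_2) / 3 = (4·(-0.94) − (-0.862))/3 = (-2.898)/3 = -0.9660.

-0.9660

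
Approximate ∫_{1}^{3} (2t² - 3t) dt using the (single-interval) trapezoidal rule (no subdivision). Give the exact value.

T = (b−a)/2 · [f(1) + f(3)] = 1·[(-1) + 9] = 8.

8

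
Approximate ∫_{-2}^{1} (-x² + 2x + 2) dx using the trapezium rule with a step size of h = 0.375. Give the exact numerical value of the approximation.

h = (1 − (-2))/8 = 0.375.
Nodes x₀,…,x₈ = -2, -1.625, -1.25, -0.875, -0.5, -0.125, 0.25, 0.625, 1.
f(x) = -x² + 2x + 2: f₀=-6, f₁=-3.890625, f₂=-2.0625, f₃=-0.515625, f₄=0.75, f₅=1.734375, f₆=2.4375, f₇=2.859375, f₈=3.
(h/2)·[f₀ + 2f₁ + 2f₂ + 2f₃ + 2f₄ + 2f₅ + 2f₆ + 2f₇ + f₈] = 0.1875·(-0.375) = -0.0703125.

-0.0703125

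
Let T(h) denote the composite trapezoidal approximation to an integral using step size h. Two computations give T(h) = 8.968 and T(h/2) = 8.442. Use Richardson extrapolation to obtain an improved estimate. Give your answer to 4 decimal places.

R = (4·T(h/2) − T(h)) / 3 = (4·8.442 − 8.968)/3 = (24.800)/3 = 8.2667.

8.2667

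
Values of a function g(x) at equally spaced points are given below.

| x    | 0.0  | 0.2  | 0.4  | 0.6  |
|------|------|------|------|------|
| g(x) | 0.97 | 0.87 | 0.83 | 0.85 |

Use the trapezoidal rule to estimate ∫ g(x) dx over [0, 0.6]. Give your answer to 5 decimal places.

0.52200

h = 0.2, n = 3.
(h/2)·[y₀ + 2y₁ + 2y₂ + y₃] = 0.1·(5.22) = 0.52200.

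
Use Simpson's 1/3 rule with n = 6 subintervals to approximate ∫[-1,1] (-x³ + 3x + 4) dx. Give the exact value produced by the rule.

h = (1 − (-1))/6 = 0.333333.
Nodes x₀,…,x₆ = -1, -0.666667, -0.333333, 0, 0.333333, 0.666667, 1.
f(x) = -x³ + 3x + 4: f₀=2, f₁=2.296296, f₂=3.037037, f₃=4, f₄=4.962963, f₅=5.703704, f₆=6.
(h/3)·[f₀ + 4f₁ + 2f₂ + 4f₃ + 2f₄ + 4f₅ + f₆] = 0.111111·(72) = 8.

8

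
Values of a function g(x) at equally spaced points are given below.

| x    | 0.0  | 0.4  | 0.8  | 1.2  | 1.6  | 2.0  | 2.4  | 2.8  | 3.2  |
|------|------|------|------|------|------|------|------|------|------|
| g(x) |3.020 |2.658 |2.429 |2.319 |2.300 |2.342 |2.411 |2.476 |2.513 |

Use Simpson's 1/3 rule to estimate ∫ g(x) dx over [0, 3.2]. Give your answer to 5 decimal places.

h = 0.4, n = 8.
(h/3)·[y₀ + 4y₁ + 2y₂ + 4y₃ + 2y₄ + 4y₅ + 2y₆ + 4y₇ + y₈] = 0.133333·(58.993) = 7.86573.

7.86573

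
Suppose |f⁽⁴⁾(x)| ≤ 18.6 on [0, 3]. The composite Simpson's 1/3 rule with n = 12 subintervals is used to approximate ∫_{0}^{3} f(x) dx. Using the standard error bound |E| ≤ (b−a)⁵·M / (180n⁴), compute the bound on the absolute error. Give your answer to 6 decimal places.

|E| ≤ (3)⁵·18.6 / (180·12⁴) = 4519.8/3732480 = 0.001211.

0.001211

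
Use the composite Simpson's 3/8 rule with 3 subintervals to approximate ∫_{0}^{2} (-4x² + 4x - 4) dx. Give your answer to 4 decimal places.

h = (2 − 0)/3 = 0.666667.
Nodes x₀,…,x₃ = 0, 0.666667, 1.333333, 2.
f(x) = -4x² + 4x - 4: f₀=-4, f₁=-3.111111, f₂=-5.777778, f₃=-12.
(3h/8)·[f₀ + 3f₁ + 3f₂ + f₃] = 0.25·(-42.666667) = -10.6667.

-10.6667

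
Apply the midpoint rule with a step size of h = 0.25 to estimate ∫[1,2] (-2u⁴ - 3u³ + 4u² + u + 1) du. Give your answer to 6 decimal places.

-11.621582

h = (2 − 1)/4 = 0.25.
Midpoints m₁,…,m₄ = 1.125, 1.375, 1.625, 1.875.
f(m₁)=-0.28759765625, f(m₂)=-5.01025390625, f(m₃)=-13.63134765625, f(m₄)=-27.55712890625.
h·[f(m₁) + f(m₂) + f(m₃) + f(m₄)] = 0.25·(-46.486328125) = -11.621582.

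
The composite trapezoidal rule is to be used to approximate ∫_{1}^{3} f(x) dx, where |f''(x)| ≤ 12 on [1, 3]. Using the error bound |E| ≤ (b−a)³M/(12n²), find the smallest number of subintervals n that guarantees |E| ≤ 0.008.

Need 96/(12n²) ≤ 0.008.
n² ≥ 96/(12·0.008) = 1000 ⇒ n ≥ 31.6228, so the smallest n is 32.

32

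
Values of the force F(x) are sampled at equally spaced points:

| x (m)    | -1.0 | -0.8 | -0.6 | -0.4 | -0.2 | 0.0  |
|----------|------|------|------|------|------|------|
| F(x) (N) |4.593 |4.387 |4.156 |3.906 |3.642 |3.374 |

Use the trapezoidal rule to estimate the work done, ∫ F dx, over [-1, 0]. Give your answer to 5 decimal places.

4.01490

h = 0.2, n = 5.
(h/2)·[y₀ + 2y₁ + 2y₂ + 2y₃ + 2y₄ + y₅] = 0.1·(40.149) = 4.01490.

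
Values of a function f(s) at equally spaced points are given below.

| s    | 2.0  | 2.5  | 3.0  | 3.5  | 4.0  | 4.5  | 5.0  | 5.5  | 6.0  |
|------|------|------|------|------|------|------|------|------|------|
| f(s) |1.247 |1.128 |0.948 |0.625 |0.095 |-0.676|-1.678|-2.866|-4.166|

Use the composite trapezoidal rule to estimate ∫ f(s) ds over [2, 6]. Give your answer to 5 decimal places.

h = 0.5, n = 8.
(h/2)·[y₀ + 2y₁ + 2y₂ + 2y₃ + 2y₄ + 2y₅ + 2y₆ + 2y₇ + y₈] = 0.25·(-7.767) = -1.94175.

-1.94175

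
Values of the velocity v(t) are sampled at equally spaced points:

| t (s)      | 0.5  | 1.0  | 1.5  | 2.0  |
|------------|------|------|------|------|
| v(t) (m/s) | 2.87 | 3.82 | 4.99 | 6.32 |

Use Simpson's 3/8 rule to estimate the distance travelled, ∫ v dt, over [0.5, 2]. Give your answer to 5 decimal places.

6.67875

h = 0.5, n = 3.
(3h/8)·[y₀ + 3y₁ + 3y₂ + y₃] = 0.1875·(35.62) = 6.67875.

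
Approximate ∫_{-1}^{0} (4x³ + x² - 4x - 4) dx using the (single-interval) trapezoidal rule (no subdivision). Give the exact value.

T = (b−a)/2 · [f(-1) + f(0)] = 0.5·[(-3) + (-4)] = -3.5.

-3.5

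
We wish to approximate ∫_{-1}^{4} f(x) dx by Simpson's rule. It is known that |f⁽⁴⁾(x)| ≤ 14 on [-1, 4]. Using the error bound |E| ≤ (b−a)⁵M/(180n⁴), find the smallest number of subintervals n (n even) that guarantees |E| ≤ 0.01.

14

Need 43750/(180n⁴) ≤ 0.01.
n⁴ ≥ 43750/(180·0.01) = 24305.6 ⇒ n ≥ 12.4861, so the smallest even n is 14. (n must be even for Simpson's rule.)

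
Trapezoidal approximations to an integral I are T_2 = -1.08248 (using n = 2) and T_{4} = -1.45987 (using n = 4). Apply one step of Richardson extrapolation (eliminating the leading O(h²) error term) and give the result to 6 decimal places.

-1.585667

R = (4·T_{4} − T_2) / 3 = (4·(-1.45987) − (-1.08248))/3 = (-4.75700)/3 = -1.585667.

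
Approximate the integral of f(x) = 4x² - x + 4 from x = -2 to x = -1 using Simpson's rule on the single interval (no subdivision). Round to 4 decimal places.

S = (b−a)/6 · [f(-2) + 4f(-1.5) + f(-1)] = 0.166667·[22 + 4·14.5 + 9] = 14.8333.

14.8333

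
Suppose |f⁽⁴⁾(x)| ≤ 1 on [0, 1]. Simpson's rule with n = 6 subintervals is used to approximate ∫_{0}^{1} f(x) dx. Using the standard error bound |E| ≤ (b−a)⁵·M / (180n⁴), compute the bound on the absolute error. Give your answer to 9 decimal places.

0.000004287

|E| ≤ (1)⁵·1 / (180·6⁴) = 1/233280 = 0.000004287.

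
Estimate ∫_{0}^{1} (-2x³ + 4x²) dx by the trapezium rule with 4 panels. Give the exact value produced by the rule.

0.84375

h = (1 − 0)/4 = 0.25.
Nodes x₀,…,x₄ = 0, 0.25, 0.5, 0.75, 1.
f(x) = -2x³ + 4x²: f₀=0, f₁=0.21875, f₂=0.75, f₃=1.40625, f₄=2.
(h/2)·[f₀ + 2f₁ + 2f₂ + 2f₃ + f₄] = 0.125·(6.75) = 0.84375.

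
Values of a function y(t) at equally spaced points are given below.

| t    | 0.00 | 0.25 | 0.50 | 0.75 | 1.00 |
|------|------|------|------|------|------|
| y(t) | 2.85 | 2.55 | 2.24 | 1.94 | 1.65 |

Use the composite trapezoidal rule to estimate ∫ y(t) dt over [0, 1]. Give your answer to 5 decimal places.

2.24500

h = 0.25, n = 4.
(h/2)·[y₀ + 2y₁ + 2y₂ + 2y₃ + y₄] = 0.125·(17.96) = 2.24500.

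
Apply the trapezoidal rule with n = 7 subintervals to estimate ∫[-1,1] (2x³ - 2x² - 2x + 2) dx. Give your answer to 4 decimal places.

h = (1 − (-1))/7 = 0.285714.
Nodes x₀,…,x₇ = -1, -0.714286, -0.428571, -0.142857, 0.142857, 0.428571, 0.714286, 1.
f(x) = 2x³ - 2x² - 2x + 2: f₀=0, f₁=1.679300, f₂=2.332362, f₃=2.239067, f₄=1.679300, f₅=0.932945, f₆=0.279883, f₇=0.
(h/2)·[f₀ + 2f₁ + 2f₂ + 2f₃ + 2f₄ + 2f₅ + 2f₆ + f₇] = 0.142857·(18.285714) = 2.6122.

2.6122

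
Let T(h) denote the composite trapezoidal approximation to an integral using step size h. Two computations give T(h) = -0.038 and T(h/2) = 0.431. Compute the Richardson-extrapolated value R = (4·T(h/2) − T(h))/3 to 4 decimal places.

R = (4·T(h/2) − T(h)) / 3 = (4·0.431 − (-0.038))/3 = (1.762)/3 = 0.5873.

0.5873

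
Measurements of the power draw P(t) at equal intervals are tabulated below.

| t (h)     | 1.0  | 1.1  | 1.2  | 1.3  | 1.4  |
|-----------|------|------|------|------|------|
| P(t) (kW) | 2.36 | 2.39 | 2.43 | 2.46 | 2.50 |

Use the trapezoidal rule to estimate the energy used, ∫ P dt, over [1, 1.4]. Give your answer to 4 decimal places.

0.9710

h = 0.1, n = 4.
(h/2)·[y₀ + 2y₁ + 2y₂ + 2y₃ + y₄] = 0.05·(19.42) = 0.9710.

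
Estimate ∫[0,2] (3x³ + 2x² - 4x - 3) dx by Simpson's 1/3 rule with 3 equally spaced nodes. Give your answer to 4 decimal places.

h = (2 − 0)/2 = 1.
Nodes x₀,…,x₂ = 0, 1, 2.
f(x) = 3x³ + 2x² - 4x - 3: f₀=-3, f₁=-2, f₂=21.
(h/3)·[f₀ + 4f₁ + f₂] = 0.333333·(10) = 3.3333.

3.3333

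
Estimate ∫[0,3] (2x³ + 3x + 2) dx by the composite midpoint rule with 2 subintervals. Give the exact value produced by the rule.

h = (3 − 0)/2 = 1.5.
Midpoints m₁,…,m₂ = 0.75, 2.25.
f(m₁)=5.09375, f(m₂)=31.53125.
h·[f(m₁) + f(m₂)] = 1.5·(36.625) = 54.9375.

54.9375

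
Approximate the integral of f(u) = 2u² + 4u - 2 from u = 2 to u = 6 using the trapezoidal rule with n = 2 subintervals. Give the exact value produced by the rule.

h = (6 − 2)/2 = 2.
Nodes u₀,…,u₂ = 2, 4, 6.
f(u) = 2u² + 4u - 2: f₀=14, f₁=46, f₂=94.
(h/2)·[f₀ + 2f₁ + f₂] = 1·(200) = 200.

200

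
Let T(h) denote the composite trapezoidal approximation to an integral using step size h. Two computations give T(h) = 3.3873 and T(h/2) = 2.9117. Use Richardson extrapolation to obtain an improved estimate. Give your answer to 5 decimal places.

2.75317

R = (4·T(h/2) − T(h)) / 3 = (4·2.9117 − 3.3873)/3 = (8.2595)/3 = 2.75317.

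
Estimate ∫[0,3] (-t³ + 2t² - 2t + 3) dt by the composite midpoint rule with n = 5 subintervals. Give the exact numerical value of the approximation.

h = (3 − 0)/5 = 0.6.
Midpoints m₁,…,m₅ = 0.3, 0.9, 1.5, 2.1, 2.7.
f(m₁)=2.553, f(m₂)=2.091, f(m₃)=1.125, f(m₄)=-1.641, f(m₅)=-7.503.
h·[f(m₁) + f(m₂) + f(m₃) + f(m₄) + f(m₅)] = 0.6·(-3.375) = -2.025.

-2.025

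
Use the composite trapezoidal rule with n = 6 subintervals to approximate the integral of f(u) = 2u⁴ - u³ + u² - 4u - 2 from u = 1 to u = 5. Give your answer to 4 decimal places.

h = (5 − 1)/6 = 0.666667.
Nodes u₀,…,u₆ = 1, 1.666667, 2.333333, 3, 3.666667, 4.333333, 5.
f(u) = 2u⁴ - u³ + u² - 4u - 2: f₀=-4, f₁=4.913580, f₂=40.691358, f₃=130, f₄=308.987654, f₅=623.283951, f₆=1128.
(h/2)·[f₀ + 2f₁ + 2f₂ + 2f₃ + 2f₄ + 2f₅ + f₆] = 0.333333·(3339.753086) = 1113.2510.

1113.2510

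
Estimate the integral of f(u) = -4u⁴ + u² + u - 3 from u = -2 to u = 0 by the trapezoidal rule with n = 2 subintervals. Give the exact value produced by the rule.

-41

h = (0 − (-2))/2 = 1.
Nodes u₀,…,u₂ = -2, -1, 0.
f(u) = -4u⁴ + u² + u - 3: f₀=-65, f₁=-7, f₂=-3.
(h/2)·[f₀ + 2f₁ + f₂] = 0.5·(-82) = -41.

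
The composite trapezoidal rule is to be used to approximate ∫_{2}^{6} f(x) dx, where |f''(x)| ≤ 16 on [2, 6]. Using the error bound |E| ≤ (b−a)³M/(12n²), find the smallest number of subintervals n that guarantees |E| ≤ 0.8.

11

Need 1024/(12n²) ≤ 0.8.
n² ≥ 1024/(12·0.8) = 106.667 ⇒ n ≥ 10.3280, so the smallest n is 11.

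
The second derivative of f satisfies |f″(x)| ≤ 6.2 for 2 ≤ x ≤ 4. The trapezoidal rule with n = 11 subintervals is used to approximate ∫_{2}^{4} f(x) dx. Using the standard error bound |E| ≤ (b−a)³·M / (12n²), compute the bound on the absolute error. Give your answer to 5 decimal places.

0.03416

|E| ≤ (2)³·6.2 / (12·11²) = 49.6/1452 = 0.03416.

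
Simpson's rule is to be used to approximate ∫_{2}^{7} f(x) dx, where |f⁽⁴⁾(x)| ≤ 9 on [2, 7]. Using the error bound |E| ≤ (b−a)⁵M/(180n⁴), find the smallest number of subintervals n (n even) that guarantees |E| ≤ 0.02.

10

Need 28125/(180n⁴) ≤ 0.02.
n⁴ ≥ 28125/(180·0.02) = 7812.5 ⇒ n ≥ 9.4015, so the smallest even n is 10. (n must be even for Simpson's rule.)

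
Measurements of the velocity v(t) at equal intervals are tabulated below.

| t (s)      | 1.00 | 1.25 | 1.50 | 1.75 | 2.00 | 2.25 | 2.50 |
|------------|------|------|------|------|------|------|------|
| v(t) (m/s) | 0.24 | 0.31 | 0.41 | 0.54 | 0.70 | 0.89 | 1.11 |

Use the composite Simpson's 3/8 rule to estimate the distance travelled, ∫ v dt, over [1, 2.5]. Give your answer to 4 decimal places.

0.8775

h = 0.25, n = 6.
(3h/8)·[y₀ + 3y₁ + 3y₂ + 2y₃ + 3y₄ + 3y₅ + y₆] = 0.09375·(9.36) = 0.8775.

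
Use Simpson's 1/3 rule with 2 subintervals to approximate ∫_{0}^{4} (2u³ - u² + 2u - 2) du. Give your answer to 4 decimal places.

114.6667

h = (4 − 0)/2 = 2.
Nodes u₀,…,u₂ = 0, 2, 4.
f(u) = 2u³ - u² + 2u - 2: f₀=-2, f₁=14, f₂=118.
(h/3)·[f₀ + 4f₁ + f₂] = 0.666667·(172) = 114.6667.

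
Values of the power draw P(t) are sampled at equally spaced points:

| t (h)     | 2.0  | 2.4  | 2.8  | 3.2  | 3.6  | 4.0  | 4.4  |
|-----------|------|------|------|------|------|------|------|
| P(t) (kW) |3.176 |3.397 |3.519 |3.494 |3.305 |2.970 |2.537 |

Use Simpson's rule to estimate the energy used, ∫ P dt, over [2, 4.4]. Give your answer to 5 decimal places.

h = 0.4, n = 6.
(h/3)·[y₀ + 4y₁ + 2y₂ + 4y₃ + 2y₄ + 4y₅ + y₆] = 0.133333·(58.805) = 7.84067.

7.84067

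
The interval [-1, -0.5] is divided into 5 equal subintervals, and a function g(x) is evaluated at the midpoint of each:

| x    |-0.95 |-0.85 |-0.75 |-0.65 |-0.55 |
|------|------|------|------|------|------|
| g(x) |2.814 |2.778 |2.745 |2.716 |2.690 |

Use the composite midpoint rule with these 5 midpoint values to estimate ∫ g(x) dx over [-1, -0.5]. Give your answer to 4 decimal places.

1.3743

h = 0.1, n = 5.
h·[y(m₁) + y(m₂) + y(m₃) + y(m₄) + y(m₅)] = 0.1·(13.743) = 1.3743.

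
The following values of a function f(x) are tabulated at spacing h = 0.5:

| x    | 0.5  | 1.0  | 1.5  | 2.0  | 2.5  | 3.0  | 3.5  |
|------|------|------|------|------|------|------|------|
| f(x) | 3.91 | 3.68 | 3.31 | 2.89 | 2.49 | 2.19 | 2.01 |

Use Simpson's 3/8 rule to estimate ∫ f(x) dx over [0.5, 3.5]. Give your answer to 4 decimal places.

8.7581

h = 0.5, n = 6.
(3h/8)·[y₀ + 3y₁ + 3y₂ + 2y₃ + 3y₄ + 3y₅ + y₆] = 0.1875·(46.71) = 8.7581.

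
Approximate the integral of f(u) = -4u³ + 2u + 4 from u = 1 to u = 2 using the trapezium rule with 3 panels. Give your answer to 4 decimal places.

h = (2 − 1)/3 = 0.333333.
Nodes u₀,…,u₃ = 1, 1.333333, 1.666667, 2.
f(u) = -4u³ + 2u + 4: f₀=2, f₁=-2.814815, f₂=-11.185185, f₃=-24.
(h/2)·[f₀ + 2f₁ + 2f₂ + f₃] = 0.166667·(-50) = -8.3333.

-8.3333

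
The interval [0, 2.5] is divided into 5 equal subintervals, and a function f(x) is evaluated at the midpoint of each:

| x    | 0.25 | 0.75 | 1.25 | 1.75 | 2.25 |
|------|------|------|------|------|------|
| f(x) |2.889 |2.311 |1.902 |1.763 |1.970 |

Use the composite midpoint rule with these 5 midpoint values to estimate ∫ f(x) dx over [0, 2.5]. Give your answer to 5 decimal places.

h = 0.5, n = 5.
h·[y(m₁) + y(m₂) + y(m₃) + y(m₄) + y(m₅)] = 0.5·(10.835) = 5.41750.

5.41750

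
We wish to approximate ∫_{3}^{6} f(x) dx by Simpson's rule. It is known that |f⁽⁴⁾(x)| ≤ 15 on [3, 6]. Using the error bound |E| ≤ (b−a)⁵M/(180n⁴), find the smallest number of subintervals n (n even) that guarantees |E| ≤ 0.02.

Need 3645/(180n⁴) ≤ 0.02.
n⁴ ≥ 3645/(180·0.02) = 1012.5 ⇒ n ≥ 5.6409, so the smallest even n is 6. (n must be even for Simpson's rule.)

6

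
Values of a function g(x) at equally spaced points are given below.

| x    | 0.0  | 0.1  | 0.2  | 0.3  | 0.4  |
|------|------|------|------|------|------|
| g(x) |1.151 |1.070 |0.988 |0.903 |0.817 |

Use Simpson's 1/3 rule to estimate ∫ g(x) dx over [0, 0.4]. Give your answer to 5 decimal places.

0.39453

h = 0.1, n = 4.
(h/3)·[y₀ + 4y₁ + 2y₂ + 4y₃ + y₄] = 0.033333·(11.836) = 0.39453.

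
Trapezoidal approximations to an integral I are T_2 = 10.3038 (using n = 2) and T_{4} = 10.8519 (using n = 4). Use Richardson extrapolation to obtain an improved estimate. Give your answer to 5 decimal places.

R = (4·T_{4} − T_2) / 3 = (4·10.8519 − 10.3038)/3 = (33.1038)/3 = 11.03460.

11.03460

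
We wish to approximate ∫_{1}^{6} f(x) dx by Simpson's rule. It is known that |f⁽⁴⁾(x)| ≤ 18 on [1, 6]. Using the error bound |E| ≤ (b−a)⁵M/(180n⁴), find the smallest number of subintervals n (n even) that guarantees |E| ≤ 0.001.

24

Need 56250/(180n⁴) ≤ 0.001.
n⁴ ≥ 56250/(180·0.001) = 312500 ⇒ n ≥ 23.6435, so the smallest even n is 24. (n must be even for Simpson's rule.)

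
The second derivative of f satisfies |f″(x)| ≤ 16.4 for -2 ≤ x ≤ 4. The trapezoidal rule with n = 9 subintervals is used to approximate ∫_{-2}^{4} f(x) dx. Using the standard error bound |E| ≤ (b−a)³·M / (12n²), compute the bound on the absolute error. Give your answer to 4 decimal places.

3.6444

|E| ≤ (6)³·16.4 / (12·9²) = 3542.4/972 = 3.6444.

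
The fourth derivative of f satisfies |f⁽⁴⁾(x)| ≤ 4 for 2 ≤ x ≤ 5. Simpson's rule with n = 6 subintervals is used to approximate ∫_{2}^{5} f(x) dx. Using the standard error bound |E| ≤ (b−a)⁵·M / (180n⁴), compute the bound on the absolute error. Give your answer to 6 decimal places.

0.004167

|E| ≤ (3)⁵·4 / (180·6⁴) = 972/233280 = 0.004167.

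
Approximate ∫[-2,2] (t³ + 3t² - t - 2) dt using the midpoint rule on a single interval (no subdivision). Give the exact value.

M = (b−a)·f(0) = 4·(-2) = -8.

-8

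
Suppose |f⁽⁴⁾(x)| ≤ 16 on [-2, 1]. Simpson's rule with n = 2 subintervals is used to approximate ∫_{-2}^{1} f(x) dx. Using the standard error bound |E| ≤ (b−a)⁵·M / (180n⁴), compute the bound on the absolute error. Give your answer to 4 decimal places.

1.3500

|E| ≤ (3)⁵·16 / (180·2⁴) = 3888/2880 = 1.3500.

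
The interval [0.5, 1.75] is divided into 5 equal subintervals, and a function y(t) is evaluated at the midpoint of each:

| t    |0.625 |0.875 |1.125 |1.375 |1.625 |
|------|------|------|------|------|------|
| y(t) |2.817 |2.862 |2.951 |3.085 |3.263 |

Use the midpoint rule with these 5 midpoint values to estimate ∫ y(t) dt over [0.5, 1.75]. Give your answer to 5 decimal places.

3.74450

h = 0.25, n = 5.
h·[y(m₁) + y(m₂) + y(m₃) + y(m₄) + y(m₅)] = 0.25·(14.978) = 3.74450.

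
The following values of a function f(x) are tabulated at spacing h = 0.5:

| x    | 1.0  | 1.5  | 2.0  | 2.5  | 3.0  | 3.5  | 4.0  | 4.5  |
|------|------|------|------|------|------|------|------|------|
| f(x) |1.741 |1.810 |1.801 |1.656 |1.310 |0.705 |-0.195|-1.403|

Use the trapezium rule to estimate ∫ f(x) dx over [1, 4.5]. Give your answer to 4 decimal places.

3.6280

h = 0.5, n = 7.
(h/2)·[y₀ + 2y₁ + 2y₂ + 2y₃ + 2y₄ + 2y₅ + 2y₆ + y₇] = 0.25·(14.512) = 3.6280.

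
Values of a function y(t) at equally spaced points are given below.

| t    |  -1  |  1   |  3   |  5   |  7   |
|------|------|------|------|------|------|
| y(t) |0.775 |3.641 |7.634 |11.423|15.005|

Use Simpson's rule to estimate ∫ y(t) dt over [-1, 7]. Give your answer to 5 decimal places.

h = 2, n = 4.
(h/3)·[y₀ + 4y₁ + 2y₂ + 4y₃ + y₄] = 0.666667·(91.304) = 60.86933.

60.86933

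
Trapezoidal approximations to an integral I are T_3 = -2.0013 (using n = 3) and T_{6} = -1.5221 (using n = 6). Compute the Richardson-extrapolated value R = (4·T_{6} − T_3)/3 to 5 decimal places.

-1.36237

R = (4·T_{6} − T_3) / 3 = (4·(-1.5221) − (-2.0013))/3 = (-4.0871)/3 = -1.36237.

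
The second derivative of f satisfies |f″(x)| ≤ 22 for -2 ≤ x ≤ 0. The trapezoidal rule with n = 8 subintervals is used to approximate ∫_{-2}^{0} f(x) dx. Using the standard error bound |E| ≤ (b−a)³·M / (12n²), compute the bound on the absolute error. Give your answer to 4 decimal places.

0.2292

|E| ≤ (2)³·22 / (12·8²) = 176/768 = 0.2292.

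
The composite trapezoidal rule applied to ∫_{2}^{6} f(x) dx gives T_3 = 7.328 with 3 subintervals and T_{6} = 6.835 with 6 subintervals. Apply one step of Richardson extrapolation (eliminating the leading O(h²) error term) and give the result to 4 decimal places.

R = (4·T_{6} − T_3) / 3 = (4·6.835 − 7.328)/3 = (20.012)/3 = 6.6707.

6.6707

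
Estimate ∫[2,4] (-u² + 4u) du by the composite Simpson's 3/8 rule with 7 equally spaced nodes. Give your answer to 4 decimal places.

5.3333

h = (4 − 2)/6 = 0.333333.
Nodes u₀,…,u₆ = 2, 2.333333, 2.666667, 3, 3.333333, 3.666667, 4.
f(u) = -u² + 4u: f₀=4, f₁=3.888889, f₂=3.555556, f₃=3, f₄=2.222222, f₅=1.222222, f₆=0.
(3h/8)·[f₀ + 3f₁ + 3f₂ + 2f₃ + 3f₄ + 3f₅ + f₆] = 0.125·(42.666667) = 5.3333.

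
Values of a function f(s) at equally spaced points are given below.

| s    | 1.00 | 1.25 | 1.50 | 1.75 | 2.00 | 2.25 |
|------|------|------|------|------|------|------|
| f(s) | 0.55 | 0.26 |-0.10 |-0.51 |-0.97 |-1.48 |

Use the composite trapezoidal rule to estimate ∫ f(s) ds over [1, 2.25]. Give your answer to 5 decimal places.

-0.44625

h = 0.25, n = 5.
(h/2)·[y₀ + 2y₁ + 2y₂ + 2y₃ + 2y₄ + y₅] = 0.125·(-3.57) = -0.44625.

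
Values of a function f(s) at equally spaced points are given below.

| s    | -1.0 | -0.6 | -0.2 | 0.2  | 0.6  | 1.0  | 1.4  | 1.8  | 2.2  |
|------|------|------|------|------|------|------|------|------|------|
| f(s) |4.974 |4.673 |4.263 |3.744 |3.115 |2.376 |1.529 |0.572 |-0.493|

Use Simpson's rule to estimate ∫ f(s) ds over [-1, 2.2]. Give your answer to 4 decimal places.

h = 0.4, n = 8.
(h/3)·[y₀ + 4y₁ + 2y₂ + 4y₃ + 2y₄ + 4y₅ + 2y₆ + 4y₇ + y₈] = 0.133333·(67.755) = 9.0340.

9.0340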